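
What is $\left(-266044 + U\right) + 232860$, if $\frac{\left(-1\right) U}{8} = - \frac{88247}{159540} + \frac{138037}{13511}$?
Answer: $- \frac{17924061057766}{538886235} \approx -33261.0$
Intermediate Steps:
$U = - \frac{41660235526}{538886235}$ ($U = - 8 \left(- \frac{88247}{159540} + \frac{138037}{13511}\right) = \left(-8\right) \frac{20830117763}{2155544940} = - \frac{41660235526}{538886235} \approx -77.308$)
$\left(-266044 + U\right) + 232860 = \left(-266044 - \frac{41660235526}{538886235}\right) + 232860 = - \frac{143409109739866}{538886235} + 232860 = - \frac{17924061057766}{538886235}$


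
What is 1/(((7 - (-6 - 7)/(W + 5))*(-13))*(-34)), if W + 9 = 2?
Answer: 1/221 ≈ 0.0045249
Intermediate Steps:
W = -7 (W = -9 + 2 = -7)
1/(((7 - (-6 - 7)/(W + 5))*(-13))*(-34)) = 1/(((7 - (-6 - 7)/(-7 + 5))*(-13))*(-34)) = 1/(((7 - (-13)/(-2))*(-13))*(-34)) = 1/(((7 - (-13)*(-1)/2)*(-13))*(-34)) = 1/(((7 - 1*13/2)*(-13))*(-34)) = 1/(((7 - 13/2)*(-13))*(-34)) = 1/(((1/2)*(-13))*(-34)) = 1/(-13/2*(-34)) = 1/221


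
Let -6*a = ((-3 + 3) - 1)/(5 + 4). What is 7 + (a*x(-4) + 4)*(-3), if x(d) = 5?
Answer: -95/18 ≈ -5.2778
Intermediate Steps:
a = 1/54 (a = -((-3 + 3) - 1)/(6*(5 + 4)) = -(0 - 1)/(6*9) = -(-1)/(6*9) = -⅙*(-⅑) = 1/54 ≈ 0.018519)
7 + (a*x(-4) + 4)*(-3) = 7 + ((1/54)*5 + 4)*(-3) = 7 + (5/54 + 4)*(-3) = 7 + (221/54)*(-3) = 7 - 221/18 = -95/18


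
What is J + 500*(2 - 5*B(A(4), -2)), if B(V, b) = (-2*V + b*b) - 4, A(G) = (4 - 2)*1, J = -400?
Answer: 10600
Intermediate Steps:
A(G) = 2 (A(G) = 2*1 = 2)
B(V, b) = -4 + b² - 2*V (B(V, b) = (-2*V + b²) - 4 = (b² - 2*V) - 4 = -4 + b² - 2*V)
J + 500*(2 - 5*B(A(4), -2)) = -400 + 500*(2 - 5*(-4 + (-2)² - 2*2)) = -400 + 500*(2 - 5*(-4 + 4 - 4)) = -400 + 500*(2 - 5*(-4)) = -400 + 500*(2 + 20) = -400 + 500*22 = -400 + 11000 = 10600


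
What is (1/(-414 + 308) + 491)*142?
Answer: 3695195/53 ≈ 69721.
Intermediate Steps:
(1/(-414 + 308) + 491)*142 = (1/(-106) + 491)*142 = (-1/106 + 491)*142 = (52045/106)*142 = 3695195/53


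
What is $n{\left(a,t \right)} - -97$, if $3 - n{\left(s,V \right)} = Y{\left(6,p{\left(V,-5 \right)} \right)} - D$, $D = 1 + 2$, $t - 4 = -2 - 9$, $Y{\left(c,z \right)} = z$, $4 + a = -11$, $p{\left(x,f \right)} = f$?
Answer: $108$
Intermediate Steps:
$a = -15$ ($a = -4 - 11 = -15$)
$t = -7$ ($t = 4 - 11 = -7$)
$D = 3$
$n{\left(s,V \right)} = 11$ ($n{\left(s,V \right)} = 3 - \left(-5 - 3\right) = 3 - -8 = 3 + 8 = 11$)
$n{\left(a,t \right)} - -97 = 11 - -97 = 11 + 97 = 108$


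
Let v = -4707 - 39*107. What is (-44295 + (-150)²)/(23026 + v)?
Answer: -21795/14146 ≈ -1.5407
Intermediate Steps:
v = -8880 (v = -4707 - 4173 = -8880)
(-44295 + (-150)²)/(23026 + v) = (-44295 + (-150)²)/(23026 - 8880) = (-44295 + 22500)/14146 = -21795*1/14146 = -21795/14146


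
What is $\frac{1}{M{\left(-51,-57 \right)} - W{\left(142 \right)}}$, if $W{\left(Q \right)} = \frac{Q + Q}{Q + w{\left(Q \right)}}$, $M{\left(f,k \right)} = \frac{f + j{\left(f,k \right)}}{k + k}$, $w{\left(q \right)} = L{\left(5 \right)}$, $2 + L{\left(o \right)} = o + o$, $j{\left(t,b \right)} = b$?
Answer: $- \frac{1425}{1348} \approx -1.0571$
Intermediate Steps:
$L{\left(o \right)} = -2 + 2 o$ ($L{\left(o \right)} = -2 + \left(o + o\right) = -2 + 2 o$)
$w{\left(q \right)} = 8$ ($w{\left(q \right)} = -2 + 2 \cdot 5 = -2 + 10 = 8$)
$M{\left(f,k \right)} = \frac{f + k}{2 k}$ ($M{\left(f,k \right)} = \frac{f + k}{k + k} = \frac{f + k}{2 k}$)
$W{\left(Q \right)} = \frac{2 Q}{8 + Q}$ ($W{\left(Q \right)} = \frac{Q + Q}{Q + 8} = \frac{2 Q}{8 + Q}$)
$\frac{1}{M{\left(-51,-57 \right)} - W{\left(142 \right)}} = \frac{1}{\frac{-51 - 57}{2 \left(-57\right)} - 2 \cdot 142 \frac{1}{8 + 142}} = \frac{1}{\frac{1}{2} \left(- \frac{1}{57}\right) \left(-108\right) - 2 \cdot 142 \cdot \frac{1}{150}} = \frac{1}{\frac{18}{19} - 2 \cdot 142 \cdot \frac{1}{150}} = \frac{1}{\frac{18}{19} - \frac{142}{75}} = \frac{1}{- \frac{1348}{1425}} = - \frac{1425}{1348}$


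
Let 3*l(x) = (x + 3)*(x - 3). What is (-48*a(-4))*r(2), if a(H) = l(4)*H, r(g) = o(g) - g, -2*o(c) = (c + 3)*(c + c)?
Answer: -5376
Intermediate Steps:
l(x) = (-3 + x)*(3 + x)/3 (l(x) = ((x + 3)*(x - 3))/3 = ((3 + x)*(-3 + x))/3 = ((-3 + x)*(3 + x))/3 = (-3 + x)*(3 + x)/3)
o(c) = -c*(3 + c) (o(c) = -(c + 3)*(c + c)/2 = -(3 + c)*2*c/2 = -c*(3 + c))
r(g) = -g - g*(3 + g) (r(g) = -g*(3 + g) - g = -g - g*(3 + g))
a(H) = 7*H/3 (a(H) = (-3 + (1/3)*4**2)*H = (-3 + (1/3)*16)*H = (-3 + 16/3)*H = 7*H/3)
(-48*a(-4))*r(2) = (-112*(-4))*(2*(-4 - 1*2)) = (-48*(-28/3))*(2*(-4 - 2)) = 448*(2*(-6)) = 448*(-12) = -5376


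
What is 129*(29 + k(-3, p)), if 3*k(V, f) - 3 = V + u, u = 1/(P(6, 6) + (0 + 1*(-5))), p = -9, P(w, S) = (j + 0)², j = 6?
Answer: 116014/31 ≈ 3742.4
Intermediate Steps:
P(w, S) = 36 (P(w, S) = (6 + 0)² = 6² = 36)
u = 1/31 (u = 1/(36 + (0 + 1*(-5))) = 1/(36 + (0 - 5)) = 1/(36 - 5) = 1/31 ≈ 0.032258)
k(V, f) = 94/93 + V/3 (k(V, f) = 1 + (V + 1/31)/3 = 1 + (1/31 + V)/3 = 1 + (1/93 + V/3) = 94/93 + V/3)
129*(29 + k(-3, p)) = 129*(29 + (94/93 + (⅓)*(-3))) = 129*(29 + (94/93 - 1)) = 129*(29 + 1/93) = 129*(2698/93) = 116014/31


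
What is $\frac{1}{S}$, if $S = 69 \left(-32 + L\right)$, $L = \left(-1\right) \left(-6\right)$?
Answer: $- \frac{1}{1794} \approx -0.00055741$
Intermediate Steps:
$L = 6$
$S = -1794$ ($S = 69 \left(-32 + 6\right) = 69 \left(-26\right) = -1794$)
$\frac{1}{S} = \frac{1}{-1794} = - \frac{1}{1794}$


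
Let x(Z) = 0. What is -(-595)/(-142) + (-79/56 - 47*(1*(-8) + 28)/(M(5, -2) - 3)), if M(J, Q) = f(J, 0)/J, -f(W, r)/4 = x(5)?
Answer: 3670633/11928 ≈ 307.73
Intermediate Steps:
f(W, r) = 0 (f(W, r) = -4*0 = 0)
M(J, Q) = 0 (M(J, Q) = 0/J = 0)
-(-595)/(-142) + (-79/56 - 47*(1*(-8) + 28)/(M(5, -2) - 3)) = -(-595)/(-142) + (-79/56 - 47*(1*(-8) + 28)/(0 - 3)) = -(-595)*(-1)/142 + (-79*1/56 - 47/((-3/(-8 + 28)))) = -85*7/142 + (-79/56 - 47/((-3/20))) = -595/142 + (-79/56 - 47/((-3*1/20))) = -595/142 + (-79/56 - 47/(-3/20)) = -595/142 + (-79/56 - 47*(-20/3)) = -595/142 + (-79/56 + 940/3) = -595/142 + 52403/168 = 3670633/11928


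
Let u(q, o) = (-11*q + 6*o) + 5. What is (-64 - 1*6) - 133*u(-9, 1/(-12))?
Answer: -27671/2 ≈ -13836.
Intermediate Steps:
u(q, o) = 5 - 11*q + 6*o
(-64 - 1*6) - 133*u(-9, 1/(-12)) = (-64 - 1*6) - 133*(5 - 11*(-9) + 6/(-12)) = (-64 - 6) - 133*(5 + 99 + 6*(-1/12)) = -70 - 133*(5 + 99 - ½) = -70 - 133*207/2 = -70 - 27531/2 = -27671/2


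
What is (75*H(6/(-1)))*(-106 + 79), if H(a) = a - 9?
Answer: 30375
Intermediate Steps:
H(a) = -9 + a
(75*H(6/(-1)))*(-106 + 79) = (75*(-9 + 6/(-1)))*(-106 + 79) = (75*(-9 + 6*(-1)))*(-27) = (75*(-9 - 6))*(-27) = (75*(-15))*(-27) = -1125*(-27) = 30375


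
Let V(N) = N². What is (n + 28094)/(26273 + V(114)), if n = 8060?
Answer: 36154/39269 ≈ 0.92068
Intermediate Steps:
(n + 28094)/(26273 + V(114)) = (8060 + 28094)/(26273 + 114²) = 36154/(26273 + 12996) = 36154/39269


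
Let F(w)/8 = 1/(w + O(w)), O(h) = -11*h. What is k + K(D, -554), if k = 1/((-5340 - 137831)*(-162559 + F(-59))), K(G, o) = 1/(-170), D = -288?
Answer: -6865751080921/1167177692282070 ≈ -0.0058824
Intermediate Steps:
K(G, o) = -1/170
F(w) = -4/(5*w) (F(w) = 8/(w - 11*w) = 8/((-10*w)) = 8*(-1/(10*w)) = -4/(5*w))
k = 295/6865751131071 (k = 1/((-5340 - 137831)*(-162559 - ⅘/(-59))) = 1/(-143171*(-162559 - ⅘*(-1/59))) = 1/(-143171*(-162559 + 4/295)) = 1/(-143171*(-47954901/295)) = 1/(6865751131071/295) = 295/6865751131071 ≈ 4.2967e-11)
k + K(D, -554) = 295/6865751131071 - 1/170 = -6865751080921/1167177692282070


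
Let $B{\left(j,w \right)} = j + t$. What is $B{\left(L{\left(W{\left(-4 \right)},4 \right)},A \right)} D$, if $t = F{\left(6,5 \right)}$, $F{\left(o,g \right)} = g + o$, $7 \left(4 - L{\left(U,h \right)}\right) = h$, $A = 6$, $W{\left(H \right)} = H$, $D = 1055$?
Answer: $\frac{106555}{7} \approx 15222.0$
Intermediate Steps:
$L{\left(U,h \right)} = 4 - \frac{h}{7}$
$t = 11$ ($t = 5 + 6 = 11$)
$B{\left(j,w \right)} = 11 + j$ ($B{\left(j,w \right)} = j + 11 = 11 + j$)
$B{\left(L{\left(W{\left(-4 \right)},4 \right)},A \right)} D = \left(11 + \left(4 - \frac{4}{7}\right)\right) 1055 = \left(11 + \frac{24}{7}\right) 1055 = \frac{101}{7} \cdot 1055 = \frac{106555}{7}$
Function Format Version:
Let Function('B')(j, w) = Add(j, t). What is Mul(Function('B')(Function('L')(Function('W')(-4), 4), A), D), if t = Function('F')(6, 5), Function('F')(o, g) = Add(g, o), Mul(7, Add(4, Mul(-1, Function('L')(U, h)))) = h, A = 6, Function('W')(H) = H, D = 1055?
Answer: Rational(106555, 7) ≈ 15222.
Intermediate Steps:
Function('L')(U, h) = Add(4, Mul(Rational(-1, 7), h))
t = 11 (t = Add(5, 6) = 11)
Function('B')(j, w) = Add(11, j) (Function('B')(j, w) = Add(j, 11) = Add(11, j))
Mul(Function('B')(Function('L')(Function('W')(-4), 4), A), D) = Mul(Add(11, Add(4, Mul(Rational(-1, 7), 4))), 1055) = Mul(Add(11, Add(4, Rational(-4, 7))), 1055) = Mul(Add(11, Rational(24, 7)), 1055) = Mul(Rational(101, 7), 1055) = Rational(106555, 7)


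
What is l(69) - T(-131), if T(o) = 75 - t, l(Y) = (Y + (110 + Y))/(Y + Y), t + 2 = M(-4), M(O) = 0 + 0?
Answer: -5189/69 ≈ -75.203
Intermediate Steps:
M(O) = 0
t = -2 (t = -2 + 0 = -2)
l(Y) = (110 + 2*Y)/(2*Y) (l(Y) = (110 + 2*Y)/((2*Y)) = (110 + 2*Y)*(1/(2*Y)) = (110 + 2*Y)/(2*Y))
T(o) = 77 (T(o) = 75 - 1*(-2) = 75 + 2 = 77)
l(69) - T(-131) = (55 + 69)/69 - 1*77 = (1/69)*124 - 77 = 124/69 - 77 = -5189/69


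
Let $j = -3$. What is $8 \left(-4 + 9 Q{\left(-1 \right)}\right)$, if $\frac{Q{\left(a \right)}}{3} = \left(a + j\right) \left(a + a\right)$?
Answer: $1696$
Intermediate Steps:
$Q{\left(a \right)} = 6 a \left(-3 + a\right)$ ($Q{\left(a \right)} = 3 \left(a - 3\right) \left(a + a\right) = 3 \left(-3 + a\right) 2 a = 3 \cdot 2 a \left(-3 + a\right) = 6 a \left(-3 + a\right)$)
$8 \left(-4 + 9 Q{\left(-1 \right)}\right) = 8 \left(-4 + 9 \cdot 6 \left(-1\right) \left(-3 - 1\right)\right) = 8 \left(-4 + 9 \cdot 6 \left(-1\right) \left(-4\right)\right) = 8 \left(-4 + 9 \cdot 24\right) = 8 \left(-4 + 216\right) = 8 \cdot 212 = 1696$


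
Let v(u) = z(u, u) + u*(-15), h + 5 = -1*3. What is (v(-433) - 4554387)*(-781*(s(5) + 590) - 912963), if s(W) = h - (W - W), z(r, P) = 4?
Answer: 6219259579440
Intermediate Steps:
h = -8 (h = -5 - 1*3 = -5 - 3 = -8)
s(W) = -8 (s(W) = -8 - (W - W) = -8 - 1*0 = -8 + 0 = -8)
v(u) = 4 - 15*u (v(u) = 4 + u*(-15) = 4 - 15*u)
(v(-433) - 4554387)*(-781*(s(5) + 590) - 912963) = ((4 - 15*(-433)) - 4554387)*(-781*(-8 + 590) - 912963) = ((4 + 6495) - 4554387)*(-781*582 - 912963) = (6499 - 4554387)*(-454542 - 912963) = -4547888*(-1367505) = 6219259579440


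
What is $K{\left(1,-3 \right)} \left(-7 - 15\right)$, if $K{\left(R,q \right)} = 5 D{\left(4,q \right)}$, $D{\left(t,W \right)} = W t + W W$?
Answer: $330$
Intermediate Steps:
$D{\left(t,W \right)} = W^{2} + W t$ ($D{\left(t,W \right)} = W t + W^{2} = W^{2} + W t$)
$K{\left(R,q \right)} = 5 q \left(4 + q\right)$ ($K{\left(R,q \right)} = 5 q \left(q + 4\right) = 5 q \left(4 + q\right)$)
$K{\left(1,-3 \right)} \left(-7 - 15\right) = 5 \left(-3\right) \left(4 - 3\right) \left(-7 - 15\right) = 5 \left(-3\right) 1 \left(-22\right) = \left(-15\right) \left(-22\right) = 330$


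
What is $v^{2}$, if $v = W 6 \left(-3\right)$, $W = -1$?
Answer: $324$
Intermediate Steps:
$v = 18$ ($v = \left(-1\right) 6 \left(-3\right) = \left(-6\right) \left(-3\right) = 18$)
$v^{2} = 18^{2} = 324$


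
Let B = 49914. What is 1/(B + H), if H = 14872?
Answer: 1/64786 ≈ 1.5435e-5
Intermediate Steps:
1/(B + H) = 1/(49914 + 14872) = 1/64786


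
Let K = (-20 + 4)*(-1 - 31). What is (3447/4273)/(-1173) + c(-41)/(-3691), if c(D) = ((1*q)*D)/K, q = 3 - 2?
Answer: -2102870545/3157356755456 ≈ -0.00066602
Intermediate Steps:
q = 1
K = 512 (K = -16*(-32) = 512)
c(D) = D/512 (c(D) = ((1*1)*D)/512 = (1*D)*(1/512) = D*(1/512) = D/512)
(3447/4273)/(-1173) + c(-41)/(-3691) = (3447/4273)/(-1173) + ((1/512)*(-41))/(-3691) = (3447*(1/4273))*(-1/1173) - 41/512*(-1/3691) = (3447/4273)*(-1/1173) + 41/1889792 = -1149/1670743 + 41/1889792 = -2102870545/3157356755456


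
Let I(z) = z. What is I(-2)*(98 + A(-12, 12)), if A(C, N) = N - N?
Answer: -196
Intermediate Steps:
A(C, N) = 0
I(-2)*(98 + A(-12, 12)) = -2*(98 + 0) = -2*98 = -196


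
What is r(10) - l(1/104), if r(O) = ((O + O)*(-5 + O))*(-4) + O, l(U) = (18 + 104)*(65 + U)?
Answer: -432701/52 ≈ -8321.2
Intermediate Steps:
l(U) = 7930 + 122*U (l(U) = 122*(65 + U) = 7930 + 122*U)
r(O) = O - 8*O*(-5 + O) (r(O) = ((2*O)*(-5 + O))*(-4) + O = (2*O*(-5 + O))*(-4) + O = -8*O*(-5 + O) + O = O - 8*O*(-5 + O))
r(10) - l(1/104) = 10*(41 - 8*10) - (7930 + 122/104) = 10*(41 - 80) - (7930 + 122*(1/104)) = 10*(-39) - (7930 + 61/52) = -390 - 1*412421/52 = -390 - 412421/52 = -432701/52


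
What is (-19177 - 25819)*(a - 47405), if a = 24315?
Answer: 1038957640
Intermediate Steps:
(-19177 - 25819)*(a - 47405) = (-19177 - 25819)*(24315 - 47405) = -44996*(-23090) = 1038957640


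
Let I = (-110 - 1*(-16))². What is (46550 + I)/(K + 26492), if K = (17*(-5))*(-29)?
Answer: 55386/28957 ≈ 1.9127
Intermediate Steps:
K = 2465 (K = -85*(-29) = 2465)
I = 8836 (I = (-110 + 16)² = (-94)² = 8836)
(46550 + I)/(K + 26492) = (46550 + 8836)/(2465 + 26492) = 55386/28957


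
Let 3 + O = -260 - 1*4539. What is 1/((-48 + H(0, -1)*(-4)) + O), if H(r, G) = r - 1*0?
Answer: -1/4850 ≈ -0.00020619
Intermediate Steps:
H(r, G) = r (H(r, G) = r + 0 = r)
O = -4802 (O = -3 + (-260 - 1*4539) = -3 + (-260 - 4539) = -3 - 4799 = -4802)
1/((-48 + H(0, -1)*(-4)) + O) = 1/((-48 + 0*(-4)) - 4802) = 1/((-48 + 0) - 4802) = 1/(-48 - 4802) = 1/(-4850) = -1/4850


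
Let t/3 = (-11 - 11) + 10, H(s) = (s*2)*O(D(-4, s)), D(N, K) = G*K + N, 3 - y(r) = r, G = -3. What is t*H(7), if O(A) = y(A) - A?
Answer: -26712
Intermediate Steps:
y(r) = 3 - r
D(N, K) = N - 3*K (D(N, K) = -3*K + N = N - 3*K)
O(A) = 3 - 2*A (O(A) = (3 - A) - A = 3 - 2*A)
H(s) = 2*s*(11 + 6*s) (H(s) = (s*2)*(3 - 2*(-4 - 3*s)) = (2*s)*(3 + (8 + 6*s)) = (2*s)*(11 + 6*s) = 2*s*(11 + 6*s))
t = -36 (t = 3*((-11 - 11) + 10) = 3*(-22 + 10) = 3*(-12) = -36)
t*H(7) = -72*7*(11 + 6*7) = -72*7*(11 + 42) = -72*7*53 = -36*742 = -26712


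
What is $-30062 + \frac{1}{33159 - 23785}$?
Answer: $- \frac{281801187}{9374} \approx -30062.0$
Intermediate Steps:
$-30062 + \frac{1}{33159 - 23785} = -30062 + \frac{1}{9374} = - \frac{281801187}{9374}$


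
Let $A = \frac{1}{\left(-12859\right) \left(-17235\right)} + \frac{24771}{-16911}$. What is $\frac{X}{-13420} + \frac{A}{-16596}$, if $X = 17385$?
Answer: $- \frac{8952437120305549}{6911124081675660} \approx -1.2954$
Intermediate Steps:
$A = - \frac{609985501556}{416433121335}$ ($A = \left(- \frac{1}{12859}\right) \left(- \frac{1}{17235}\right) + 24771 \left(- \frac{1}{16911}\right) = \frac{1}{221624865} - \frac{8257}{5637} = - \frac{609985501556}{416433121335} \approx -1.4648$)
$\frac{X}{-13420} + \frac{A}{-16596} = \frac{17385}{-13420} - \frac{609985501556}{416433121335 \left(-16596\right)} = 17385 \left(- \frac{1}{13420}\right) - - \frac{152496375389}{1727781020418915} = - \frac{57}{44} + \frac{152496375389}{1727781020418915} = - \frac{8952437120305549}{6911124081675660}$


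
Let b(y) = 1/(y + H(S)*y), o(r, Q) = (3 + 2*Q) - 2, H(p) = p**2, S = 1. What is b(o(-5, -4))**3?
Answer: -1/2744 ≈ -0.00036443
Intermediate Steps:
o(r, Q) = 1 + 2*Q
b(y) = 1/(2*y) (b(y) = 1/(y + 1**2*y) = 1/(y + 1*y) = 1/(y + y) = 1/(2*y))
b(o(-5, -4))**3 = (1/(2*(1 + 2*(-4))))**3 = (1/(2*(1 - 8)))**3 = ((1/2)/(-7))**3 = ((1/2)*(-1/7))**3 = (-1/14)**3 = -1/2744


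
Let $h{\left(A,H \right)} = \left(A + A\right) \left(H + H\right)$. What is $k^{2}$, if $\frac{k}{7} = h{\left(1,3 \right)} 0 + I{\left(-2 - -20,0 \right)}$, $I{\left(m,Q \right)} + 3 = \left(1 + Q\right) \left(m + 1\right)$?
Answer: $12544$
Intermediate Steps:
$I{\left(m,Q \right)} = -3 + \left(1 + Q\right) \left(1 + m\right)$ ($I{\left(m,Q \right)} = -3 + \left(1 + Q\right) \left(m + 1\right) = -3 + \left(1 + Q\right) \left(1 + m\right)$)
$h{\left(A,H \right)} = 4 A H$ ($h{\left(A,H \right)} = 2 A 2 H = 4 A H$)
$k = 112$ ($k = 7 \left(4 \cdot 1 \cdot 3 \cdot 0 + \left(-2 + 0 - -18 + 0 \left(-2 - -20\right)\right)\right) = 7 \left(12 \cdot 0 + \left(-2 + 0 + \left(-2 + 20\right) + 0 \left(-2 + 20\right)\right)\right) = 7 \left(0 + \left(-2 + 0 + 18 + 0 \cdot 18\right)\right) = 7 \left(0 + \left(-2 + 0 + 18 + 0\right)\right) = 7 \left(0 + 16\right) = 7 \cdot 16 = 112$)
$k^{2} = 112^{2} = 12544$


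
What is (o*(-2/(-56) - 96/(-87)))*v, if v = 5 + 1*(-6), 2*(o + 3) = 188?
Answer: -12025/116 ≈ -103.66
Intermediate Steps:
o = 91 (o = -3 + (½)*188 = -3 + 94 = 91)
v = -1 (v = 5 - 6 = -1)
(o*(-2/(-56) - 96/(-87)))*v = (91*(-2/(-56) - 96/(-87)))*(-1) = (91*(-2*(-1/56) - 96*(-1/87)))*(-1) = (91*(1/28 + 32/29))*(-1) = (91*(925/812))*(-1) = (12025/116)*(-1) = -12025/116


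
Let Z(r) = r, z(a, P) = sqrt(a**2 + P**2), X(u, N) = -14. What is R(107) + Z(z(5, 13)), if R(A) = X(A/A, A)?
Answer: -14 + sqrt(194) ≈ -0.071612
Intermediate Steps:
z(a, P) = sqrt(P**2 + a**2)
R(A) = -14
R(107) + Z(z(5, 13)) = -14 + sqrt(13**2 + 5**2) = -14 + sqrt(169 + 25) = -14 + sqrt(194)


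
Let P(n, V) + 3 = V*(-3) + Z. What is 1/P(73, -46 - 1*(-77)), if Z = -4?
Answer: -1/100 ≈ -0.010000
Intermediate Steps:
P(n, V) = -7 - 3*V (P(n, V) = -3 + (V*(-3) - 4) = -3 + (-3*V - 4) = -3 + (-4 - 3*V) = -7 - 3*V)
1/P(73, -46 - 1*(-77)) = 1/(-7 - 3*(-46 - 1*(-77))) = 1/(-7 - 3*(-46 + 77)) = 1/(-7 - 3*31) = 1/(-7 - 93) = 1/(-100) = -1/100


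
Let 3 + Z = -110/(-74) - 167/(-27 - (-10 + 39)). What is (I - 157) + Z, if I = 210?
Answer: 112859/2072 ≈ 54.469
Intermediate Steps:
Z = 3043/2072 (Z = -3 + (-110/(-74) - 167/(-27 - (-10 + 39))) = -3 + (-110*(-1/74) - 167/(-27 - 1*29)) = -3 + (55/37 - 167/(-27 - 29)) = -3 + (55/37 - 167/(-56)) = -3 + (55/37 - 167*(-1/56)) = -3 + (55/37 + 167/56) = -3 + 9259/2072 = 3043/2072 ≈ 1.4686)
(I - 157) + Z = (210 - 157) + 3043/2072 = 53 + 3043/2072 = 112859/2072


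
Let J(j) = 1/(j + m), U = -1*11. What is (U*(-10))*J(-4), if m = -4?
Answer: -55/4 ≈ -13.750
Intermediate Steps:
U = -11
J(j) = 1/(-4 + j) (J(j) = 1/(j - 4) = 1/(-4 + j))
(U*(-10))*J(-4) = (-11*(-10))/(-4 - 4) = 110/(-8) = 110*(-⅛) = -55/4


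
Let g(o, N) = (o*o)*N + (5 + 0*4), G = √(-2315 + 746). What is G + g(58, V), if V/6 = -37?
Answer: -746803 + I*√1569 ≈ -7.468e+5 + 39.611*I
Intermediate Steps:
V = -222 (V = 6*(-37) = -222)
G = I*√1569 (G = √(-1569) = I*√1569 ≈ 39.611*I)
g(o, N) = 5 + N*o² (g(o, N) = o²*N + (5 + 0) = N*o² + 5 = 5 + N*o²)
G + g(58, V) = I*√1569 + (5 - 222*58²) = I*√1569 + (5 - 222*3364) = I*√1569 + (5 - 746808) = I*√1569 - 746803 = -746803 + I*√1569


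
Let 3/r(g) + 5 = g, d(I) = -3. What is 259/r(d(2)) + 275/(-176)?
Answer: -33227/48 ≈ -692.23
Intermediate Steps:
r(g) = 3/(-5 + g)
259/r(d(2)) + 275/(-176) = 259/((3/(-5 - 3))) + 275/(-176) = 259/((3/(-8))) + 275*(-1/176) = 259/((3*(-1/8))) - 25/16 = 259/(-3/8) - 25/16 = 259*(-8/3) - 25/16 = -2072/3 - 25/16 = -33227/48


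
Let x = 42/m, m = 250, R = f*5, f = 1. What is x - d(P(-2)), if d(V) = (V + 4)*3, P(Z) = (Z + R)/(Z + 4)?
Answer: -4083/250 ≈ -16.332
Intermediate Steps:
R = 5 (R = 1*5 = 5)
P(Z) = (5 + Z)/(4 + Z) (P(Z) = (Z + 5)/(Z + 4) = (5 + Z)/(4 + Z))
d(V) = 12 + 3*V (d(V) = (4 + V)*3 = 12 + 3*V)
x = 21/125 (x = 42/250 = 42*(1/250) = 21/125 ≈ 0.16800)
x - d(P(-2)) = 21/125 - (12 + 3*((5 - 2)/(4 - 2))) = 21/125 - (12 + 3*(3/2)) = 21/125 - (12 + 9/2) = 21/125 - 1*33/2 = 21/125 - 33/2 = -4083/250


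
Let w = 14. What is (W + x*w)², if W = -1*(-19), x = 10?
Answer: 25281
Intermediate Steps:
W = 19
(W + x*w)² = (19 + 10*14)² = (19 + 140)² = 159² = 25281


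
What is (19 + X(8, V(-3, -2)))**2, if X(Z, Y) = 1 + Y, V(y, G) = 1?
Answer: 441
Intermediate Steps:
(19 + X(8, V(-3, -2)))**2 = (19 + (1 + 1))**2 = (19 + 2)**2 = 21**2 = 441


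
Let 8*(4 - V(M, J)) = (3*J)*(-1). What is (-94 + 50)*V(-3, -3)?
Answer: -253/2 ≈ -126.50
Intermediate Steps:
V(M, J) = 4 + 3*J/8 (V(M, J) = 4 - 3*J*(-1)/8 = 4 - (-3)*J/8 = 4 + 3*J/8)
(-94 + 50)*V(-3, -3) = (-94 + 50)*(4 + (3/8)*(-3)) = -44*(4 - 9/8) = -44*23/8 = -253/2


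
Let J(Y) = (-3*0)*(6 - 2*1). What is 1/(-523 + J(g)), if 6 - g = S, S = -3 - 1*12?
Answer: -1/523 ≈ -0.0019120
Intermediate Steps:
S = -15 (S = -3 - 12 = -15)
g = 21 (g = 6 - 1*(-15) = 6 + 15 = 21)
J(Y) = 0 (J(Y) = 0*(6 - 2) = 0*4 = 0)
1/(-523 + J(g)) = 1/(-523 + 0) = 1/(-523) = -1/523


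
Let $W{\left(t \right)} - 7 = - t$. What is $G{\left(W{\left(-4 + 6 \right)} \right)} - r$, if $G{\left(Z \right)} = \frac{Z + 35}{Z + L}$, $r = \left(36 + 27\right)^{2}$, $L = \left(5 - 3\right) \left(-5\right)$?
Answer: $-3977$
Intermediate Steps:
$W{\left(t \right)} = 7 - t$
$L = -10$ ($L = 2 \left(-5\right) = -10$)
$r = 3969$ ($r = 63^{2} = 3969$)
$G{\left(Z \right)} = \frac{35 + Z}{-10 + Z}$ ($G{\left(Z \right)} = \frac{Z + 35}{Z - 10} = \frac{35 + Z}{-10 + Z}$)
$G{\left(W{\left(-4 + 6 \right)} \right)} - r = \frac{35 + \left(7 - \left(-4 + 6\right)\right)}{-10 + \left(7 - \left(-4 + 6\right)\right)} - 3969 = \frac{35 + \left(7 - 2\right)}{-10 + \left(7 - 2\right)} - 3969 = \frac{35 + 5}{-10 + 5} - 3969 = \frac{1}{-5} \cdot 40 - 3969 = \left(- \frac{1}{5}\right) 40 - 3969 = -8 - 3969 = -3977$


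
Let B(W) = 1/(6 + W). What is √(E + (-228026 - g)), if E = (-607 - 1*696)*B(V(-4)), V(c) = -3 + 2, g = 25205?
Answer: I*√6337290/5 ≈ 503.48*I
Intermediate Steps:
V(c) = -1
E = -1303/5 (E = (-607 - 1*696)/(6 - 1) = (-607 - 696)/5 = -1303*⅕ = -1303/5 ≈ -260.60)
√(E + (-228026 - g)) = √(-1303/5 + (-228026 - 1*25205)) = √(-1303/5 + (-228026 - 25205)) = √(-1303/5 - 253231) = √(-1267458/5) = I*√6337290/5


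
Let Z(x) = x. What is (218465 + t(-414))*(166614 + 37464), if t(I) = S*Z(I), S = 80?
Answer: 37824836910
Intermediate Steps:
t(I) = 80*I
(218465 + t(-414))*(166614 + 37464) = (218465 + 80*(-414))*(166614 + 37464) = (218465 - 33120)*204078 = 185345*204078 = 37824836910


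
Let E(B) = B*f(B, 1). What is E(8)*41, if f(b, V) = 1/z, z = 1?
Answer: 328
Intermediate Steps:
f(b, V) = 1 (f(b, V) = 1/1 = 1)
E(B) = B (E(B) = B*1 = B)
E(8)*41 = 8*41 = 328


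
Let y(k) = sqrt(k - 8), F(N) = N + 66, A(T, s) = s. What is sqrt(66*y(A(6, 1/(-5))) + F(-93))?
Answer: sqrt(-675 + 330*I*sqrt(205))/5 ≈ 9.053 + 10.438*I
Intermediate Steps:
F(N) = 66 + N
y(k) = sqrt(-8 + k)
sqrt(66*y(A(6, 1/(-5))) + F(-93)) = sqrt(66*sqrt(-8 + 1/(-5)) + (66 - 93)) = sqrt(66*sqrt(-8 - 1/5) - 27) = sqrt(66*sqrt(-41/5) - 27) = sqrt(66*(I*sqrt(205)/5) - 27) = sqrt(66*I*sqrt(205)/5 - 27) = sqrt(-27 + 66*I*sqrt(205)/5)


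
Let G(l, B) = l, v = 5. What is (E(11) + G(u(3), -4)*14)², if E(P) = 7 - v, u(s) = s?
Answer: 1936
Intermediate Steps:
E(P) = 2 (E(P) = 7 - 1*5 = 7 - 5 = 2)
(E(11) + G(u(3), -4)*14)² = (2 + 3*14)² = (2 + 42)² = 44² = 1936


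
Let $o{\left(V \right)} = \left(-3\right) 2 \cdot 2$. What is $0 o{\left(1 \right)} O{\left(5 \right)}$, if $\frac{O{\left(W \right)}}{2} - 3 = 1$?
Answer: $0$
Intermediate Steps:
$o{\left(V \right)} = -12$ ($o{\left(V \right)} = \left(-6\right) 2 = -12$)
$O{\left(W \right)} = 8$ ($O{\left(W \right)} = 6 + 2 \cdot 1 = 6 + 2 = 8$)
$0 o{\left(1 \right)} O{\left(5 \right)} = 0 \left(-12\right) 8 = 0 \cdot 8 = 0$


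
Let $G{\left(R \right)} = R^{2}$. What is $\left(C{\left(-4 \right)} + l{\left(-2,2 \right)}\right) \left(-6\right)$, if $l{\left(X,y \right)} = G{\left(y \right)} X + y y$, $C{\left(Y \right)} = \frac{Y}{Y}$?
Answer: $18$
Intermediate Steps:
$C{\left(Y \right)} = 1$
$l{\left(X,y \right)} = y^{2} + X y^{2}$ ($l{\left(X,y \right)} = y^{2} X + y y = X y^{2} + y^{2} = y^{2} + X y^{2}$)
$\left(C{\left(-4 \right)} + l{\left(-2,2 \right)}\right) \left(-6\right) = \left(1 + 2^{2} \left(1 - 2\right)\right) \left(-6\right) = \left(1 + 4 \left(-1\right)\right) \left(-6\right) = \left(1 - 4\right) \left(-6\right) = \left(-3\right) \left(-6\right) = 18$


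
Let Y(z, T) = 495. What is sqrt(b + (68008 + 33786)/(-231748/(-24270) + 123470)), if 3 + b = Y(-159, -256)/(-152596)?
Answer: I*sqrt(1779943278816534945260094297)/28581694768138 ≈ 1.4761*I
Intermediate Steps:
b = -458283/152596 (b = -3 + 495/(-152596) = -3 + 495*(-1/152596) = -3 - 495/152596 = -458283/152596 ≈ -3.0032)
sqrt(b + (68008 + 33786)/(-231748/(-24270) + 123470)) = sqrt(-458283/152596 + (68008 + 33786)/(-231748/(-24270) + 123470)) = sqrt(-458283/152596 + 101794/(-231748*(-1/24270) + 123470)) = sqrt(-458283/152596 + 101794/(115874/12135 + 123470)) = sqrt(-458283/152596 + 101794/(1498424324/12135)) = sqrt(-458283/152596 + 101794*(12135/1498424324)) = sqrt(-458283/152596 + 617635095/749212162) = sqrt(-124551276140613/57163389536276) = I*sqrt(1779943278816534945260094297)/28581694768138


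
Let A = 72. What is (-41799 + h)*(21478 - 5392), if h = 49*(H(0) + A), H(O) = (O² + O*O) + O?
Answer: -615627306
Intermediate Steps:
H(O) = O + 2*O² (H(O) = (O² + O²) + O = 2*O² + O = O + 2*O²)
h = 3528 (h = 49*(0*(1 + 2*0) + 72) = 49*(0*(1 + 0) + 72) = 49*(0*1 + 72) = 49*(0 + 72) = 49*72 = 3528)
(-41799 + h)*(21478 - 5392) = (-41799 + 3528)*(21478 - 5392) = -38271*16086 = -615627306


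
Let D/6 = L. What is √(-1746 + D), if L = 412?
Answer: 11*√6 ≈ 26.944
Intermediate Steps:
D = 2472 (D = 6*412 = 2472)
√(-1746 + D) = √(-1746 + 2472) = √726 = 11*√6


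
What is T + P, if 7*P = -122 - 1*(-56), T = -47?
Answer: -395/7 ≈ -56.429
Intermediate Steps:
P = -66/7 (P = (-122 - 1*(-56))/7 = (-122 + 56)/7 = (⅐)*(-66) = -66/7 ≈ -9.4286)
T + P = -47 - 66/7 = -395/7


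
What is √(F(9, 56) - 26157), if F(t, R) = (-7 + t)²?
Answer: I*√26153 ≈ 161.72*I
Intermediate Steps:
√(F(9, 56) - 26157) = √((-7 + 9)² - 26157) = √(2² - 26157) = √(4 - 26157) = √(-26153) = I*√26153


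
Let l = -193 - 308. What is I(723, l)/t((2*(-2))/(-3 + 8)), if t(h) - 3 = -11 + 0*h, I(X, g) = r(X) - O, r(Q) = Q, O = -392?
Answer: -1115/8 ≈ -139.38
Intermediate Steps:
l = -501
I(X, g) = 392 + X (I(X, g) = X - 1*(-392) = X + 392 = 392 + X)
t(h) = -8 (t(h) = 3 + (-11 + 0*h) = 3 + (-11 + 0) = 3 - 11 = -8)
I(723, l)/t((2*(-2))/(-3 + 8)) = (392 + 723)/(-8) = 1115*(-1/8) = -1115/8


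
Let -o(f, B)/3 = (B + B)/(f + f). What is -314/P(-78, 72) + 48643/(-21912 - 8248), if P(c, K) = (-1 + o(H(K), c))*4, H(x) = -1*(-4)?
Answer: -2065813/693680 ≈ -2.9781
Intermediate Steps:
H(x) = 4
o(f, B) = -3*B/f (o(f, B) = -3*(B + B)/(f + f) = -3*2*B/(2*f) = -3*2*B*1/(2*f) = -3*B/f)
P(c, K) = -4 - 3*c (P(c, K) = (-1 - 3*c/4)*4 = -4 - 3*c)
-314/P(-78, 72) + 48643/(-21912 - 8248) = -314/(-4 - 3*(-78)) + 48643/(-21912 - 8248) = -314/(-4 + 234) + 48643/(-30160) = -314/230 + 48643*(-1/30160) = -314*1/230 - 48643/30160 = -157/115 - 48643/30160 = -2065813/693680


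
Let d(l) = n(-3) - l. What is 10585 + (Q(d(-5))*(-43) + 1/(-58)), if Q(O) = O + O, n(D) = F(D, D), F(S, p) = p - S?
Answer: 588989/58 ≈ 10155.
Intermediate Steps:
n(D) = 0 (n(D) = D - D = 0)
d(l) = -l (d(l) = 0 - l = -l)
Q(O) = 2*O
10585 + (Q(d(-5))*(-43) + 1/(-58)) = 10585 + ((2*(-1*(-5)))*(-43) + 1/(-58)) = 10585 + ((2*5)*(-43) - 1/58) = 10585 + (10*(-43) - 1/58) = 10585 + (-430 - 1/58) = 10585 - 24941/58 = 588989/58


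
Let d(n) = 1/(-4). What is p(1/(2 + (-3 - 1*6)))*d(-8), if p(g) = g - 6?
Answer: 43/28 ≈ 1.5357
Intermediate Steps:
p(g) = -6 + g
d(n) = -1/4
p(1/(2 + (-3 - 1*6)))*d(-8) = (-6 + 1/(2 + (-3 - 1*6)))*(-1/4) = (-6 + 1/(2 + (-3 - 6)))*(-1/4) = (-6 + 1/(2 - 9))*(-1/4) = (-6 + 1/(-7))*(-1/4) = (-6 - 1/7)*(-1/4) = -43/7*(-1/4) = 43/28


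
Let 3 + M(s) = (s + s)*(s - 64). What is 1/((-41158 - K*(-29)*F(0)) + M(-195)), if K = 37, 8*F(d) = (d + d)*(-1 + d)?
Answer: 1/59849 ≈ 1.6709e-5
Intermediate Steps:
F(d) = d*(-1 + d)/4 (F(d) = ((d + d)*(-1 + d))/8 = ((2*d)*(-1 + d))/8 = (2*d*(-1 + d))/8 = d*(-1 + d)/4)
M(s) = -3 + 2*s*(-64 + s) (M(s) = -3 + (s + s)*(s - 64) = -3 + (2*s)*(-64 + s) = -3 + 2*s*(-64 + s))
1/((-41158 - K*(-29)*F(0)) + M(-195)) = 1/((-41158 - 37*(-29)*(¼)*0*(-1 + 0)) + (-3 - 128*(-195) + 2*(-195)²)) = 1/((-41158 - (-1073)*(¼)*0*(-1)) + (-3 + 24960 + 2*38025)) = 1/((-41158 - (-1073)*0) + (-3 + 24960 + 76050)) = 1/((-41158 - 1*0) + 101007) = 1/((-41158 + 0) + 101007) = 1/(-41158 + 101007) = 1/59849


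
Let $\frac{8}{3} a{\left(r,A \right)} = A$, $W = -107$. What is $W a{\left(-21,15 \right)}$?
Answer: $- \frac{4815}{8} \approx -601.88$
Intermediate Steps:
$a{\left(r,A \right)} = \frac{3 A}{8}$
$W a{\left(-21,15 \right)} = - 107 \cdot \frac{3}{8} \cdot 15 = \left(-107\right) \frac{45}{8} = - \frac{4815}{8}$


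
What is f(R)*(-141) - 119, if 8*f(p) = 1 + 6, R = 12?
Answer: -1939/8 ≈ -242.38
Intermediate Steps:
f(p) = 7/8 (f(p) = (1 + 6)/8 = (⅛)*7 = 7/8)
f(R)*(-141) - 119 = (7/8)*(-141) - 119 = -987/8 - 119 = -1939/8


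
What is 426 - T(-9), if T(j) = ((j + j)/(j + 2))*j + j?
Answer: 3207/7 ≈ 458.14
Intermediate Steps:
T(j) = j + 2*j²/(2 + j) (T(j) = ((2*j)/(2 + j))*j + j = (2*j/(2 + j))*j + j = 2*j²/(2 + j) + j = j + 2*j²/(2 + j))
426 - T(-9) = 426 - (-9)*(2 + 3*(-9))/(2 - 9) = 426 - (-9)*(2 - 27)/(-7) = 426 - (-9)*(-1)*(-25)/7 = 426 - 1*(-225/7) = 426 + 225/7 = 3207/7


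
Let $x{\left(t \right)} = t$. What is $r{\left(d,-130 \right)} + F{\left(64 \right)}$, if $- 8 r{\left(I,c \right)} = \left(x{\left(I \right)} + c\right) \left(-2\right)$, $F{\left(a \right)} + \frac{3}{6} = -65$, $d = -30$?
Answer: $- \frac{211}{2} \approx -105.5$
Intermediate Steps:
$F{\left(a \right)} = - \frac{131}{2}$ ($F{\left(a \right)} = - \frac{1}{2} - 65 = - \frac{131}{2}$)
$r{\left(I,c \right)} = \frac{I}{4} + \frac{c}{4}$ ($r{\left(I,c \right)} = - \frac{\left(I + c\right) \left(-2\right)}{8} = - \frac{- 2 I - 2 c}{8} = \frac{I}{4} + \frac{c}{4}$)
$r{\left(d,-130 \right)} + F{\left(64 \right)} = \left(\frac{1}{4} \left(-30\right) + \frac{1}{4} \left(-130\right)\right) - \frac{131}{2} = \left(- \frac{15}{2} - \frac{65}{2}\right) - \frac{131}{2} = -40 - \frac{131}{2} = - \frac{211}{2}$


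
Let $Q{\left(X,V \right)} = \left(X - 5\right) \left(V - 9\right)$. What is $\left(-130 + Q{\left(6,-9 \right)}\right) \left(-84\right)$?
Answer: $12432$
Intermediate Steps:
$Q{\left(X,V \right)} = \left(-9 + V\right) \left(-5 + X\right)$ ($Q{\left(X,V \right)} = \left(-5 + X\right) \left(-9 + V\right) = \left(-9 + V\right) \left(-5 + X\right)$)
$\left(-130 + Q{\left(6,-9 \right)}\right) \left(-84\right) = \left(-130 - 18\right) \left(-84\right) = \left(-148\right) \left(-84\right) = 12432$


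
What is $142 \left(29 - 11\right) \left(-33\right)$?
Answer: $-84348$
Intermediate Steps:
$142 \left(29 - 11\right) \left(-33\right) = 142 \cdot 18 \left(-33\right) = 2556 \left(-33\right) = -84348$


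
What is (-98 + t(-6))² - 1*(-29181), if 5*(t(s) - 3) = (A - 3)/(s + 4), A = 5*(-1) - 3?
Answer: 3799821/100 ≈ 37998.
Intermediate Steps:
A = -8 (A = -5 - 3 = -8)
t(s) = 3 - 11/(5*(4 + s)) (t(s) = 3 + ((-8 - 3)/(s + 4))/5 = 3 + (-11/(4 + s))/5 = 3 - 11/(5*(4 + s)))
(-98 + t(-6))² - 1*(-29181) = (-98 + (49 + 15*(-6))/(5*(4 - 6)))² - 1*(-29181) = (-98 + (⅕)*(49 - 90)/(-2))² + 29181 = (-98 + (⅕)*(-½)*(-41))² + 29181 = (-98 + 41/10)² + 29181 = (-939/10)² + 29181 = 881721/100 + 29181 = 3799821/100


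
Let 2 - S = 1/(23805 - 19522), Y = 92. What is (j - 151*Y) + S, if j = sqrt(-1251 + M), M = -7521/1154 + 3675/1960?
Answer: -59490871/4283 + 3*I*sqrt(743181770)/2308 ≈ -13890.0 + 35.435*I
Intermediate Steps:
M = -21429/4616 (M = -7521*1/1154 + 3675*(1/1960) = -7521/1154 + 15/8 = -21429/4616 ≈ -4.6423)
j = 3*I*sqrt(743181770)/2308 (j = sqrt(-1251 - 21429/4616) = sqrt(-5796045/4616) = 3*I*sqrt(743181770)/2308 ≈ 35.435*I)
S = 8565/4283 (S = 2 - 1/(23805 - 19522) = 2 - 1/4283 = 8565/4283 ≈ 1.9998)
(j - 151*Y) + S = (3*I*sqrt(743181770)/2308 - 151*92) + 8565/4283 = (3*I*sqrt(743181770)/2308 - 13892) + 8565/4283 = (-13892 + 3*I*sqrt(743181770)/2308) + 8565/4283 = -59490871/4283 + 3*I*sqrt(743181770)/2308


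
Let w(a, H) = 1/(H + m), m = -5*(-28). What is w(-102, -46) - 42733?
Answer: -4016901/94 ≈ -42733.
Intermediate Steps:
m = 140
w(a, H) = 1/(140 + H) (w(a, H) = 1/(H + 140) = 1/(140 + H))
w(-102, -46) - 42733 = 1/(140 - 46) - 42733 = 1/94 - 42733 = -4016901/94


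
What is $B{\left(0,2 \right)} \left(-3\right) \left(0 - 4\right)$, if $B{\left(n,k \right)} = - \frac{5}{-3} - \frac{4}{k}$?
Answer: $-4$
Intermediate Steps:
$B{\left(n,k \right)} = \frac{5}{3} - \frac{4}{k}$ ($B{\left(n,k \right)} = \left(-5\right) \left(- \frac{1}{3}\right) - \frac{4}{k} = \frac{5}{3} - \frac{4}{k}$)
$B{\left(0,2 \right)} \left(-3\right) \left(0 - 4\right) = \left(\frac{5}{3} - \frac{4}{2}\right) \left(-3\right) \left(0 - 4\right) = \left(\frac{5}{3} - 2\right) \left(-3\right) \left(0 - 4\right) = \left(\frac{5}{3} - 2\right) \left(-3\right) \left(-4\right) = \left(- \frac{1}{3}\right) \left(-3\right) \left(-4\right) = 1 \left(-4\right) = -4$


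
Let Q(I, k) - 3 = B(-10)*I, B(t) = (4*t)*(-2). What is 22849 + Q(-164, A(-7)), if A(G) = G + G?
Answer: 9732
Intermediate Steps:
A(G) = 2*G
B(t) = -8*t
Q(I, k) = 3 + 80*I (Q(I, k) = 3 + (-8*(-10))*I = 3 + 80*I)
22849 + Q(-164, A(-7)) = 22849 + (3 + 80*(-164)) = 22849 + (3 - 13120) = 22849 - 13117 = 9732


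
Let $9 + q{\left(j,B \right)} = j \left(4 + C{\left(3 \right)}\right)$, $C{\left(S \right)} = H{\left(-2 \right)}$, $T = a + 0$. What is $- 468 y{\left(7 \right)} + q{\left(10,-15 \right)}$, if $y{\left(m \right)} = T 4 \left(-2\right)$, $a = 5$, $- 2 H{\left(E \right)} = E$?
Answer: $18761$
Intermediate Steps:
$H{\left(E \right)} = - \frac{E}{2}$
$T = 5$ ($T = 5 + 0 = 5$)
$C{\left(S \right)} = 1$ ($C{\left(S \right)} = \left(- \frac{1}{2}\right) \left(-2\right) = 1$)
$y{\left(m \right)} = -40$ ($y{\left(m \right)} = 5 \cdot 4 \left(-2\right) = 20 \left(-2\right) = -40$)
$q{\left(j,B \right)} = -9 + 5 j$ ($q{\left(j,B \right)} = -9 + j \left(4 + 1\right) = -9 + j 5 = -9 + 5 j$)
$- 468 y{\left(7 \right)} + q{\left(10,-15 \right)} = \left(-468\right) \left(-40\right) + \left(-9 + 5 \cdot 10\right) = 18720 + \left(-9 + 50\right) = 18720 + 41 = 18761$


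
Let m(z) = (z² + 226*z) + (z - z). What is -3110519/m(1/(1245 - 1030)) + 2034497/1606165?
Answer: -230940313143634148/78045163515 ≈ -2.9591e+6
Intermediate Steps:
m(z) = z² + 226*z (m(z) = (z² + 226*z) + 0 = z² + 226*z)
-3110519/m(1/(1245 - 1030)) + 2034497/1606165 = -3110519*(1245 - 1030)/(226 + 1/(1245 - 1030)) + 2034497/1606165 = -3110519*215/(226 + 1/215) + 2034497*(1/1606165) = -3110519*215/(226 + 1/215) + 2034497/1606165 = -3110519/((1/215)*(48591/215)) + 2034497/1606165 = -3110519/48591/46225 + 2034497/1606165 = -3110519*46225/48591 + 2034497/1606165 = -143783740775/48591 + 2034497/1606165 = -230940313143634148/78045163515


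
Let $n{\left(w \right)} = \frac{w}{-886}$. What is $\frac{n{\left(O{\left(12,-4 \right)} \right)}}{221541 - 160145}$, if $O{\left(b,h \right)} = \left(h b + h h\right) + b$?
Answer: $\frac{5}{13599214} \approx 3.6767 \cdot 10^{-7}$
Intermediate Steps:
$O{\left(b,h \right)} = b + h^{2} + b h$ ($O{\left(b,h \right)} = \left(b h + h^{2}\right) + b = \left(h^{2} + b h\right) + b = b + h^{2} + b h$)
$n{\left(w \right)} = - \frac{w}{886}$ ($n{\left(w \right)} = w \left(- \frac{1}{886}\right) = - \frac{w}{886}$)
$\frac{n{\left(O{\left(12,-4 \right)} \right)}}{221541 - 160145} = \frac{\left(- \frac{1}{886}\right) \left(12 + \left(-4\right)^{2} + 12 \left(-4\right)\right)}{221541 - 160145} = \frac{\left(- \frac{1}{886}\right) \left(12 + 16 - 48\right)}{221541 - 160145} = \frac{\left(- \frac{1}{886}\right) \left(-20\right)}{61396} = \frac{10}{443} \cdot \frac{1}{61396} = \frac{5}{13599214}$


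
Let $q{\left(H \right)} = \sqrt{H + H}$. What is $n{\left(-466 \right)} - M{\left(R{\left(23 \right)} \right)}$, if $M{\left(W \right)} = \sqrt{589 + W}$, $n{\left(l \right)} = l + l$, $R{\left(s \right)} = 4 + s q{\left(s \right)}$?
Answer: $-932 - \sqrt{593 + 23 \sqrt{46}} \approx -959.37$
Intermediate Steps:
$q{\left(H \right)} = \sqrt{2} \sqrt{H}$ ($q{\left(H \right)} = \sqrt{2 H} = \sqrt{2} \sqrt{H}$)
$R{\left(s \right)} = 4 + \sqrt{2} s^{\frac{3}{2}}$ ($R{\left(s \right)} = 4 + s \sqrt{2} \sqrt{s} = 4 + \sqrt{2} s^{\frac{3}{2}}$)
$n{\left(l \right)} = 2 l$
$n{\left(-466 \right)} - M{\left(R{\left(23 \right)} \right)} = 2 \left(-466\right) - \sqrt{589 + \left(4 + \sqrt{2} \cdot 23^{\frac{3}{2}}\right)} = -932 - \sqrt{589 + \left(4 + \sqrt{2} \cdot 23 \sqrt{23}\right)} = -932 - \sqrt{589 + \left(4 + 23 \sqrt{46}\right)} = -932 - \sqrt{593 + 23 \sqrt{46}}$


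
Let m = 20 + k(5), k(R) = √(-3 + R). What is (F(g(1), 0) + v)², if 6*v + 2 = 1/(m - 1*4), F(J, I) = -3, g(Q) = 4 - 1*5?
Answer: 12822049/1161288 + 211*√2/48387 ≈ 11.047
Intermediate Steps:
m = 20 + √2 (m = 20 + √(-3 + 5) = 20 + √2 ≈ 21.414)
g(Q) = -1 (g(Q) = 4 - 5 = -1)
v = -⅓ + 1/(6*(16 + √2)) (v = -⅓ + 1/(6*((20 + √2) - 1*4)) = -⅓ + 1/(6*((20 + √2) - 4)) = -⅓ + 1/(6*(16 + √2)) ≈ -0.32376)
(F(g(1), 0) + v)² = (-3 + (-41/127 - √2/1524))² = (-422/127 - √2/1524)²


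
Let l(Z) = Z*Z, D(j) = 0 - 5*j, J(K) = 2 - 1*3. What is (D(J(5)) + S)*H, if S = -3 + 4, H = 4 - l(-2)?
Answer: 0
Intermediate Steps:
J(K) = -1 (J(K) = 2 - 3 = -1)
D(j) = -5*j
l(Z) = Z**2
H = 0 (H = 4 - 1*(-2)**2 = 4 - 1*4 = 4 - 4 = 0)
S = 1
(D(J(5)) + S)*H = (-5*(-1) + 1)*0 = (5 + 1)*0 = 6*0 = 0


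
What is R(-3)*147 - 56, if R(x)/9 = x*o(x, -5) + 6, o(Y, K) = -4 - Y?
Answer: 11851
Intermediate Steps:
R(x) = 54 + 9*x*(-4 - x) (R(x) = 9*(x*(-4 - x) + 6) = 9*(6 + x*(-4 - x)) = 54 + 9*x*(-4 - x))
R(-3)*147 - 56 = (54 - 9*(-3)*(4 - 3))*147 - 56 = (54 - 9*(-3)*1)*147 - 56 = (54 + 27)*147 - 56 = 81*147 - 56 = 11907 - 56 = 11851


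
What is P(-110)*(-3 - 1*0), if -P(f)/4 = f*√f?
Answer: -1320*I*√110 ≈ -13844.0*I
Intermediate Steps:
P(f) = -4*f^(3/2) (P(f) = -4*f*√f = -4*f^(3/2))
P(-110)*(-3 - 1*0) = (-(-440)*I*√110)*(-3 - 1*0) = (-(-440)*I*√110)*(-3 + 0) = (440*I*√110)*(-3) = -1320*I*√110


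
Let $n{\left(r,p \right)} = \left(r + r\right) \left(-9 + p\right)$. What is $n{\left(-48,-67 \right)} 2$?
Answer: $14592$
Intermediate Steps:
$n{\left(r,p \right)} = 2 r \left(-9 + p\right)$
$n{\left(-48,-67 \right)} 2 = 2 \left(-48\right) \left(-9 - 67\right) 2 = 2 \left(-48\right) \left(-76\right) 2 = 7296 \cdot 2 = 14592$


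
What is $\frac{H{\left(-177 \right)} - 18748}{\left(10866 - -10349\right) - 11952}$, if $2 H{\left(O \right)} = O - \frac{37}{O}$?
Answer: $- \frac{3334042}{1639551} \approx -2.0335$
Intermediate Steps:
$H{\left(O \right)} = \frac{O}{2} - \frac{37}{2 O}$ ($H{\left(O \right)} = \frac{O - \frac{37}{O}}{2} = \frac{O}{2} - \frac{37}{2 O}$)
$\frac{H{\left(-177 \right)} - 18748}{\left(10866 - -10349\right) - 11952} = \frac{\frac{-37 + \left(-177\right)^{2}}{2 \left(-177\right)} - 18748}{\left(10866 - -10349\right) - 11952} = \frac{\frac{1}{2} \left(- \frac{1}{177}\right) \left(-37 + 31329\right) - 18748}{\left(10866 + 10349\right) - 11952} = \frac{\frac{1}{2} \left(- \frac{1}{177}\right) 31292 - 18748}{21215 - 11952} = \frac{- \frac{15646}{177} - 18748}{9263} = \left(- \frac{3334042}{177}\right) \frac{1}{9263} = - \frac{3334042}{1639551}$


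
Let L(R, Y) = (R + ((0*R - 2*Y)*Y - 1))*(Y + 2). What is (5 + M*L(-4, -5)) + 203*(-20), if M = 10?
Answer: -2405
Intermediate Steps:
L(R, Y) = (2 + Y)*(-1 + R - 2*Y²) (L(R, Y) = (R + ((0 - 2*Y)*Y - 1))*(2 + Y) = (R + ((-2*Y)*Y - 1))*(2 + Y) = (R + (-2*Y² - 1))*(2 + Y) = (R + (-1 - 2*Y²))*(2 + Y) = (-1 + R - 2*Y²)*(2 + Y) = (2 + Y)*(-1 + R - 2*Y²))
(5 + M*L(-4, -5)) + 203*(-20) = (5 + 10*(-2 - 1*(-5) - 4*(-5)² - 2*(-5)³ + 2*(-4) - 4*(-5))) + 203*(-20) = (5 + 10*(-2 + 5 - 4*25 - 2*(-125) - 8 + 20)) - 4060 = (5 + 10*(-2 + 5 - 100 + 250 - 8 + 20)) - 4060 = (5 + 10*165) - 4060 = (5 + 1650) - 4060 = 1655 - 4060 = -2405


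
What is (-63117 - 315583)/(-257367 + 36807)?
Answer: 18935/11028 ≈ 1.7170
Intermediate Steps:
(-63117 - 315583)/(-257367 + 36807) = -378700/(-220560) = -378700*(-1/220560) = 18935/11028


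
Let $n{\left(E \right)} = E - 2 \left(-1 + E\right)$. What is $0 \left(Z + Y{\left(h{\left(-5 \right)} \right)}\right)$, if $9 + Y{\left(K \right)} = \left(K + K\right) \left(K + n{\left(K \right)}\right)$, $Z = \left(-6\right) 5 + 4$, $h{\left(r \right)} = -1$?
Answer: $0$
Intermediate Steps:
$n{\left(E \right)} = 2 - E$ ($n{\left(E \right)} = E - \left(-2 + 2 E\right) = 2 - E$)
$Z = -26$ ($Z = -30 + 4 = -26$)
$Y{\left(K \right)} = -9 + 4 K$ ($Y{\left(K \right)} = -9 + \left(K + K\right) \left(K - \left(-2 + K\right)\right) = -9 + 2 K 2 = -9 + 4 K$)
$0 \left(Z + Y{\left(h{\left(-5 \right)} \right)}\right) = 0 \left(-26 + \left(-9 + 4 \left(-1\right)\right)\right) = 0 \left(-26 - 13\right) = 0 \left(-39\right) = 0$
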